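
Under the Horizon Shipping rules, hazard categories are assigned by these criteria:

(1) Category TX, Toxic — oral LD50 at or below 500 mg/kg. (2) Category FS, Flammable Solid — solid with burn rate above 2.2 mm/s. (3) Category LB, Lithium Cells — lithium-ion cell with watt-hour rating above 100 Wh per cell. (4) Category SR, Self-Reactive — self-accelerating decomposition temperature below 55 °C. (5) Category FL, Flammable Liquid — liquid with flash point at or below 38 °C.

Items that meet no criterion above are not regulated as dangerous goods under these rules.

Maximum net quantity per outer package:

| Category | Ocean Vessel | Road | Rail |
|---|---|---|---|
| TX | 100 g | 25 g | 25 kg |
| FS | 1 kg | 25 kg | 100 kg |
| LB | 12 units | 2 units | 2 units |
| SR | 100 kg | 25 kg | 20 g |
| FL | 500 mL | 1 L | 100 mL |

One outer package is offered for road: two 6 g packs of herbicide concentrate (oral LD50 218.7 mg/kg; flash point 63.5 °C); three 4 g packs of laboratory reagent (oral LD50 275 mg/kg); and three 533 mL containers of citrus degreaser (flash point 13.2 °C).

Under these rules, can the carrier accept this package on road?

Oral LD50 218.7 mg/kg meets the Category TX criterion (Toxic), so the herbicide concentrate is Category TX.
Laboratory reagent: oral LD50 275 mg/kg ≤ 500 mg/kg → Category TX (Toxic).
Flash point 13.2 °C meets the Category FL criterion (Flammable Liquid), so the citrus degreaser is Category FL.
Category TX net quantity: (two 6 g packs = 12 g) + (three 4 g packs = 12 g) = 24 g.
24 g is within the road limit of 25 g for Category TX.
Category FL quantity: three 533 mL containers = 1.599 L.
That exceeds the Category FL road limit of 1 L.

No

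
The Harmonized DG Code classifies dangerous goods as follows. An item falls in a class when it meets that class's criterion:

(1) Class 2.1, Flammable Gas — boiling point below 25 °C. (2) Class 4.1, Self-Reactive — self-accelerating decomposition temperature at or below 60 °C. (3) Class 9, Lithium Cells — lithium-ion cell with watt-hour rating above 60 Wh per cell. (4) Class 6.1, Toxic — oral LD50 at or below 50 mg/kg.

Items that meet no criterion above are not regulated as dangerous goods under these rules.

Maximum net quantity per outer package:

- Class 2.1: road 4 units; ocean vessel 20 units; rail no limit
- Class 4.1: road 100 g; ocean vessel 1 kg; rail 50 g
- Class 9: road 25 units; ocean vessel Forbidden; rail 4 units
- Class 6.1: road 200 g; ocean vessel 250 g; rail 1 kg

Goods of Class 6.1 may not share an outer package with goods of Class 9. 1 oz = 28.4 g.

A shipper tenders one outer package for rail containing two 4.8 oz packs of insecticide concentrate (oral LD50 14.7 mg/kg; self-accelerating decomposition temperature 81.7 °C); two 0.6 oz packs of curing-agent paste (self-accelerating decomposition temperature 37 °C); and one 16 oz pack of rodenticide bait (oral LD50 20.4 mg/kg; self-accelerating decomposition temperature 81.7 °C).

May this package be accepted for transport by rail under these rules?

Oral LD50 14.7 mg/kg meets the Class 6.1 criterion (Toxic), so the insecticide concentrate is Class 6.1.
Self-accelerating decomposition temperature 37 °C meets the Class 4.1 criterion (Self-Reactive), so the curing-agent paste is Class 4.1.
Oral LD50 20.4 mg/kg meets the Class 6.1 criterion (Toxic), so the rodenticide bait is Class 6.1.
Total Class 6.1: (two 4.8 oz packs = 272.64 g) + (one 16 oz pack = 454.4 g) = 727.04 g.
727.04 g is within the rail limit of 1 kg for Class 6.1.
Class 4.1 quantity: two 0.6 oz packs = 34.08 g.
That is within the Class 4.1 rail limit of 50 g.
The segregation rule (Class 6.1 with Class 9) does not apply to Class 6.1 with Class 4.1.
Every hazard class is within its rail limit and no segregation rule is violated.

Yes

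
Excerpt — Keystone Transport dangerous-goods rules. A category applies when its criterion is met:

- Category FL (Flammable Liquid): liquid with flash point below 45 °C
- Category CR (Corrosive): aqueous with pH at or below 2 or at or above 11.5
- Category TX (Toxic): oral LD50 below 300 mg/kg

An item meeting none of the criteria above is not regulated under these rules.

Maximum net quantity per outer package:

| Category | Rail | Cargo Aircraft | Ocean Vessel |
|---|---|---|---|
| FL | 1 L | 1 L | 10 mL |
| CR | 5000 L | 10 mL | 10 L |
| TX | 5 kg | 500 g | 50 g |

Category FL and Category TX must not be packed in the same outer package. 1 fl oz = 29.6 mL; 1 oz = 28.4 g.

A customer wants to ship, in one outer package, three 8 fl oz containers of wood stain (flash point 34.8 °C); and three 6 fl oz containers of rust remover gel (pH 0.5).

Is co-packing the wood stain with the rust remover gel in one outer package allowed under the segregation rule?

With flash point 34.8 °C (< 45 °C), the wood stain falls in Category FL.
The rust remover gel has pH 0.5, which is ≤ 2, so it is Category CR (Corrosive).
No segregation rule bars Category FL with Category CR.

Yes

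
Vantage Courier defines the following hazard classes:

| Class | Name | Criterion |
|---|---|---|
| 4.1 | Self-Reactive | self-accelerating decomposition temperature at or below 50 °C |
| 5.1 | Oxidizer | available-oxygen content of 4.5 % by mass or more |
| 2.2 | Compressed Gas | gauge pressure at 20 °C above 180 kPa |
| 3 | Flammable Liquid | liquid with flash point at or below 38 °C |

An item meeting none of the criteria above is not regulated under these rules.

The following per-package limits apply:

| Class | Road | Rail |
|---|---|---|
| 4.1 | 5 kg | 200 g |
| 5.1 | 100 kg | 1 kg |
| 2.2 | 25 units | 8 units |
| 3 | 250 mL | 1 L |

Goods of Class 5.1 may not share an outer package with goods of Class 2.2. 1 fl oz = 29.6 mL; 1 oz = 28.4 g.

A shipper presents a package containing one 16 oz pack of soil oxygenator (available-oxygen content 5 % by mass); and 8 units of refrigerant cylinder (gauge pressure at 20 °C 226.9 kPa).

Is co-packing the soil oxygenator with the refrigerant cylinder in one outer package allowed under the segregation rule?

No

Soil oxygenator: available-oxygen content 5 % by mass ≥ 4.5 % by mass → Class 5.1 (Oxidizer).
With gauge pressure at 20 °C 226.9 kPa (> 180 kPa), the refrigerant cylinder falls in Class 2.2.
Class 5.1 and Class 2.2 may not share an outer package.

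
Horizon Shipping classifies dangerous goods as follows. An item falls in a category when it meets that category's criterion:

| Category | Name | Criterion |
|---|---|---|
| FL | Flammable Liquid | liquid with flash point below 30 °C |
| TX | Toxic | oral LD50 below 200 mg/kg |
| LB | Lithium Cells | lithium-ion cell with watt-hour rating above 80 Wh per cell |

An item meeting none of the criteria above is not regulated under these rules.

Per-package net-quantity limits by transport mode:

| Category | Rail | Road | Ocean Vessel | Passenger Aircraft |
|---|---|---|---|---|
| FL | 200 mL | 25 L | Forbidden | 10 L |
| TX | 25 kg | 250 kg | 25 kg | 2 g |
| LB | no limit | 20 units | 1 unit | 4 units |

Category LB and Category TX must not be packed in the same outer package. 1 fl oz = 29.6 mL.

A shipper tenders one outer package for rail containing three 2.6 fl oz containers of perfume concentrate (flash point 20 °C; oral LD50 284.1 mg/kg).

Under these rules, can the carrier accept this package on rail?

No

Flash point 20 °C meets the Category FL criterion (Flammable Liquid), so the perfume concentrate is Category FL.
Category FL quantity: three 2.6 fl oz containers = 230.88 mL.
230.88 mL exceeds the rail limit of 200 mL for Category FL.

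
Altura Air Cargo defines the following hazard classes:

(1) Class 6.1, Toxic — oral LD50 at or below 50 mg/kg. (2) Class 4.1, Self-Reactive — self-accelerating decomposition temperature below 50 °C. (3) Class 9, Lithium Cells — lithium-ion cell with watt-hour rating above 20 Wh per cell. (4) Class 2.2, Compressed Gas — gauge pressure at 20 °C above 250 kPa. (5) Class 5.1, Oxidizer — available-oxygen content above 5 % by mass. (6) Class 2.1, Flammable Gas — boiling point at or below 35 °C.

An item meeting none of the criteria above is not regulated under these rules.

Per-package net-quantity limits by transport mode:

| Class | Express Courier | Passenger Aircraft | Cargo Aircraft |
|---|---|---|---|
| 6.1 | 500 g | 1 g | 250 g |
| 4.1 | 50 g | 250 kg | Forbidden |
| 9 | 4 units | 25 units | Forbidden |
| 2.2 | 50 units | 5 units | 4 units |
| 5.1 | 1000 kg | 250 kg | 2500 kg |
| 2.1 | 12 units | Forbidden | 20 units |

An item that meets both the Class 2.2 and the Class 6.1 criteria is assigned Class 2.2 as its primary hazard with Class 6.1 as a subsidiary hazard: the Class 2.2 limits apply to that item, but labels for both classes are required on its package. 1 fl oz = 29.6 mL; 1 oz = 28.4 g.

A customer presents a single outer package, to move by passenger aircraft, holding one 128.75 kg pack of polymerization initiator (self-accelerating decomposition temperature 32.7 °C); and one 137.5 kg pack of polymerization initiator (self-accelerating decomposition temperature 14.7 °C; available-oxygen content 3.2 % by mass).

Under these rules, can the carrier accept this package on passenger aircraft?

Polymerization initiator: self-accelerating decomposition temperature 32.7 °C < 50 °C → Class 4.1 (Self-Reactive).
The polymerization initiator has self-accelerating decomposition temperature 14.7 °C, which is < 50 °C, so it is Class 4.1 (Self-Reactive).
Class 4.1 net quantity: 128.75 kg + 137.5 kg = 266.25 kg.
266.25 kg > 250 kg (passenger aircraft limit, Class 4.1) — over the limit.

No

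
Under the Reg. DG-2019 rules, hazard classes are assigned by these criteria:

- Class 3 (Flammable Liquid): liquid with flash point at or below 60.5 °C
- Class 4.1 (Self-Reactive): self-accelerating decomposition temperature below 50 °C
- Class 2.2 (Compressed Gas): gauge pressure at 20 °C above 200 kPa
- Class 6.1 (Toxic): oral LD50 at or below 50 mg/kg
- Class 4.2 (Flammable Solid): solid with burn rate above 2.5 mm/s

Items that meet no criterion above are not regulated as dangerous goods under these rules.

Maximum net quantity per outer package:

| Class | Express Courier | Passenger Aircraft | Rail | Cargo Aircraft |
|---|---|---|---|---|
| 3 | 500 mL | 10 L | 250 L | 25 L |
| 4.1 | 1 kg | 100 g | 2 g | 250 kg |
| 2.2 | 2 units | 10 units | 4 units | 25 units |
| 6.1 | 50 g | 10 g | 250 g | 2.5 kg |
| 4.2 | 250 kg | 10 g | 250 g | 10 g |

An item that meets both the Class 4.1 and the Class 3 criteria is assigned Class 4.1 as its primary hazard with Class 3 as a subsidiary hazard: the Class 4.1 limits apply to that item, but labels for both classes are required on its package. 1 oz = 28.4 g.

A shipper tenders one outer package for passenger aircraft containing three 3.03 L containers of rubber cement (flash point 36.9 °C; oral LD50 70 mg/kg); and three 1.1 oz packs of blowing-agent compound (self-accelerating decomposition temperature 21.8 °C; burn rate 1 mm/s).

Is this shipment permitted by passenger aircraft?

Yes

With flash point 36.9 °C (≤ 60.5 °C), the rubber cement falls in Class 3.
With self-accelerating decomposition temperature 21.8 °C (< 50 °C), the blowing-agent compound falls in Class 4.1.
Class 3 quantity: three 3.03 L containers = 9.09 L.
That is within the Class 3 passenger aircraft limit of 10 L.
Class 4.1 quantity: three 1.1 oz packs = 93.72 g.
93.72 g is within the passenger aircraft limit of 100 g for Class 4.1.
Every hazard class is within its passenger aircraft limit and no segregation rule is violated.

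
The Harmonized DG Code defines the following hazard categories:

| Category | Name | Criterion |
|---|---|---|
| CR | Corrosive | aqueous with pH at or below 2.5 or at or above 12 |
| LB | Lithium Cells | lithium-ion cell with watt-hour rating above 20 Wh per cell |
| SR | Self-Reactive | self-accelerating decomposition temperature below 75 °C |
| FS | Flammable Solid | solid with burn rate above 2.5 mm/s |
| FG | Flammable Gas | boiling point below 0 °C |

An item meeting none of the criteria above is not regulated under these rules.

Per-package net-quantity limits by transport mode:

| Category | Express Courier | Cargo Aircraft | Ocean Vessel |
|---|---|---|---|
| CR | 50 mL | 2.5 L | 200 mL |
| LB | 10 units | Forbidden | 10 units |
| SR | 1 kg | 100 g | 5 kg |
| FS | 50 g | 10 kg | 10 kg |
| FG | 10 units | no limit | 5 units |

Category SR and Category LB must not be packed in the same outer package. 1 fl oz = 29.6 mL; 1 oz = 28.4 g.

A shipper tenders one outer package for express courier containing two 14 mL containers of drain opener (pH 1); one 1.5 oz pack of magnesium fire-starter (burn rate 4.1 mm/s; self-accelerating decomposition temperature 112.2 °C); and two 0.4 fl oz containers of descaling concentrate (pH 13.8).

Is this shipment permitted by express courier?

No

With pH 1 (≤ 2.5), the drain opener falls in Category CR.
Magnesium fire-starter: burn rate 4.1 mm/s > 2.5 mm/s → Category FS (Flammable Solid).
pH 13.8 meets the Category CR criterion (Corrosive), so the descaling concentrate is Category CR.
Total Category CR: (two 14 mL containers = 28 mL) + (two 0.4 fl oz containers = 23.68 mL) = 51.68 mL.
51.68 mL exceeds the express courier limit of 50 mL for Category CR.
Category FS quantity: one 1.5 oz pack = 42.6 g.
42.6 g is within the express courier limit of 50 g for Category FS.
The segregation rule (Category SR with Category LB) does not apply to Category CR with Category FS.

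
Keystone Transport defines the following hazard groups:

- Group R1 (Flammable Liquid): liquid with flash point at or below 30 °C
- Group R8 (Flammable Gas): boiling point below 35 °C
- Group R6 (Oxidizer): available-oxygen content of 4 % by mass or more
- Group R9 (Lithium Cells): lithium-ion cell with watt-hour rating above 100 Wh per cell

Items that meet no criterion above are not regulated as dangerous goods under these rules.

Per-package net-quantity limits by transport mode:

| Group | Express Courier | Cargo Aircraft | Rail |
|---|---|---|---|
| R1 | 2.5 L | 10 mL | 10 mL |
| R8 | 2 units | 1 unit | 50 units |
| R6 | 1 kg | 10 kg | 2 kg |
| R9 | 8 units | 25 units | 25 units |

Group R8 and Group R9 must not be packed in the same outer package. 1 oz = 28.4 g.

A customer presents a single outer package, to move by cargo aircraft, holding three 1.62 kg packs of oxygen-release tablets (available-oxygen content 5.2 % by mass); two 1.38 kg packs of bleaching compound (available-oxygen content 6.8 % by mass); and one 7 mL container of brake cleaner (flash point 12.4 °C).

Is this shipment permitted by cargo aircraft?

Yes

Available-oxygen content 5.2 % by mass meets the Group R6 criterion (Oxidizer), so the oxygen-release tablets are Group R6.
With available-oxygen content 6.8 % by mass (≥ 4 % by mass), the bleaching compound falls in Group R6.
Flash point 12.4 °C meets the Group R1 criterion (Flammable Liquid), so the brake cleaner is Group R1.
Group R1 quantity: 7 mL.
That is within the Group R1 cargo aircraft limit of 10 mL.
Total Group R6: (three 1.62 kg packs = 4.86 kg) + (two 1.38 kg packs = 2.76 kg) = 7.62 kg.
7.62 kg is within the cargo aircraft limit of 10 kg for Group R6.
The segregation rule (Group R8 with Group R9) does not apply to Group R1 with Group R6.
Every hazard group is within its cargo aircraft limit and no segregation rule is violated.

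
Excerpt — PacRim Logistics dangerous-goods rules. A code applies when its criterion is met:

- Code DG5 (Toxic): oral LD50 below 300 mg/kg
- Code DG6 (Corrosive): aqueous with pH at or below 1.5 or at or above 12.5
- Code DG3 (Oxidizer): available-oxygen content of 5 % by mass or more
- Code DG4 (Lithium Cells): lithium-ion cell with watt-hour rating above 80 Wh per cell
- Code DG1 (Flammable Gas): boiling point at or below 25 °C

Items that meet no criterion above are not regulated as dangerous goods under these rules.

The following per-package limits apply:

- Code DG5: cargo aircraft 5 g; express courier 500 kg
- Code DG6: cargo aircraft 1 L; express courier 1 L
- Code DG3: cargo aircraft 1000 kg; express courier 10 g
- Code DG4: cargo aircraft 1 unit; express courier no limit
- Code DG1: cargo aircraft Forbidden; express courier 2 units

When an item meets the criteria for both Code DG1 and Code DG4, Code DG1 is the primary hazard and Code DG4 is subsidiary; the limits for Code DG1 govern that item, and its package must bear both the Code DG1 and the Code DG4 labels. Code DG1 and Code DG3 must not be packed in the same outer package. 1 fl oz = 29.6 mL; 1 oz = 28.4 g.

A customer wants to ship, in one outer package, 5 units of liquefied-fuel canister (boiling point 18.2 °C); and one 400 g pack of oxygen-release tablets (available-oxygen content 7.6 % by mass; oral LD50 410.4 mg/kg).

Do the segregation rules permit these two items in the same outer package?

Boiling point 18.2 °C meets the Code DG1 criterion (Flammable Gas), so the liquefied-fuel canister is Code DG1.
Available-oxygen content 7.6 % by mass meets the Code DG3 criterion (Oxidizer), so the oxygen-release tablets are Code DG3.
Code DG1 and Code DG3 may not share an outer package.

No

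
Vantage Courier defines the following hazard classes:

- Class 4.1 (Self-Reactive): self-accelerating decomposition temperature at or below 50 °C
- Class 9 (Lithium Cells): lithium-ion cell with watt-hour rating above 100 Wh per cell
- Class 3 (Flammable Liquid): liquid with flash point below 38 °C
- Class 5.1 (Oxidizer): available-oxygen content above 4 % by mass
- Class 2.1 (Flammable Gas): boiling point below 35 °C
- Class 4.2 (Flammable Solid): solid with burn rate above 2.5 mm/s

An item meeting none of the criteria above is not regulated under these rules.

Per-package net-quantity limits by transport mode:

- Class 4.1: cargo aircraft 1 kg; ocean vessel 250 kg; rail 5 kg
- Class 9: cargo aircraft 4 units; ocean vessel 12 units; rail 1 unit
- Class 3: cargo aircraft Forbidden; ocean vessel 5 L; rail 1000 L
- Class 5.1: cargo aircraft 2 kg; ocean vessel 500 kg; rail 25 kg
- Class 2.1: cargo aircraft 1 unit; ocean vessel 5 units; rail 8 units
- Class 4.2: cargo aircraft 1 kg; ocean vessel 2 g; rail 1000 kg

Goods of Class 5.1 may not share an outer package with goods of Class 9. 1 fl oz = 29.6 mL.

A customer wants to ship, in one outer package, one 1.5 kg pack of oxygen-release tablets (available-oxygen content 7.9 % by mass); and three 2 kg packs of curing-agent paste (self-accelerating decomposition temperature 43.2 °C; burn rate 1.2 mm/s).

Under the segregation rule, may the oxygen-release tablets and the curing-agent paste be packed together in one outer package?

With available-oxygen content 7.9 % by mass (> 4 % by mass), the oxygen-release tablets fall in Class 5.1.
The curing-agent paste has self-accelerating decomposition temperature 43.2 °C, which is ≤ 50 °C, so it is Class 4.1 (Self-Reactive).
No segregation rule bars Class 5.1 with Class 4.1.

Yes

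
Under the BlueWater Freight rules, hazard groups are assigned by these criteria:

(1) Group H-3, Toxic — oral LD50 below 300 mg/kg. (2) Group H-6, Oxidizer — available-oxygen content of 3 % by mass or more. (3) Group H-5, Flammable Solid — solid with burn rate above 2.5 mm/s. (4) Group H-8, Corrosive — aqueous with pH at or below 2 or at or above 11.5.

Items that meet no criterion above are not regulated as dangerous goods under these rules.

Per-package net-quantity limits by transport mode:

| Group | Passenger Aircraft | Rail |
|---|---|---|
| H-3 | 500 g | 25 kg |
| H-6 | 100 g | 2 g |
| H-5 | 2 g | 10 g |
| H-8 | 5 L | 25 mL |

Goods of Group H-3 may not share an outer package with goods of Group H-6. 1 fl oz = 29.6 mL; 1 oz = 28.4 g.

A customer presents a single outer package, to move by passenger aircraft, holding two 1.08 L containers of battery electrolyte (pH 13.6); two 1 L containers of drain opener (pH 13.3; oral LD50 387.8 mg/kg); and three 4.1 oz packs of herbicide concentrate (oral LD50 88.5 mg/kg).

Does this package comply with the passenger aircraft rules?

Yes

Battery electrolyte: pH 13.6 ≥ 11.5 → Group H-8 (Corrosive).
With pH 13.3 (≥ 11.5), the drain opener falls in Group H-8.
With oral LD50 88.5 mg/kg (< 300 mg/kg), the herbicide concentrate falls in Group H-3.
Group H-3 quantity: three 4.1 oz packs = 349.32 g.
That is within the Group H-3 passenger aircraft limit of 500 g.
Total Group H-8: (two 1.08 L containers = 2.16 L) + (two 1 L containers = 2 L) = 4.16 L.
That is within the Group H-8 passenger aircraft limit of 5 L.
The segregation rule (Group H-3 with Group H-6) does not apply to Group H-3 with Group H-8.
Every hazard group is within its passenger aircraft limit and no segregation rule is violated.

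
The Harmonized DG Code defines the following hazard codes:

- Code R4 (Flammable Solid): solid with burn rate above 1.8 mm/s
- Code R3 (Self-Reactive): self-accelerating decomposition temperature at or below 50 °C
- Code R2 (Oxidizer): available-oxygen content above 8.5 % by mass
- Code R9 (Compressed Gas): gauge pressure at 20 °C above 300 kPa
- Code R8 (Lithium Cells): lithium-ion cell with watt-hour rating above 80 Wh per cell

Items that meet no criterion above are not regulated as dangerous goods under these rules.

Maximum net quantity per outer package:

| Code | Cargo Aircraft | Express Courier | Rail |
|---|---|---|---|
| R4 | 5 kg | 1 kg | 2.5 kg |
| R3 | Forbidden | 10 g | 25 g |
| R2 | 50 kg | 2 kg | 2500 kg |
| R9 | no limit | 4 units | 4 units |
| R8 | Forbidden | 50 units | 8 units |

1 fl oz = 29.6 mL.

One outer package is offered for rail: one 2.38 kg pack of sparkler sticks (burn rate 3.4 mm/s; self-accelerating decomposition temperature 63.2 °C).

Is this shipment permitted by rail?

Sparkler sticks: burn rate 3.4 mm/s > 1.8 mm/s → Code R4 (Flammable Solid).
Code R4 quantity: 2.38 kg.
2.38 kg is within the rail limit of 2.5 kg for Code R4.

Yes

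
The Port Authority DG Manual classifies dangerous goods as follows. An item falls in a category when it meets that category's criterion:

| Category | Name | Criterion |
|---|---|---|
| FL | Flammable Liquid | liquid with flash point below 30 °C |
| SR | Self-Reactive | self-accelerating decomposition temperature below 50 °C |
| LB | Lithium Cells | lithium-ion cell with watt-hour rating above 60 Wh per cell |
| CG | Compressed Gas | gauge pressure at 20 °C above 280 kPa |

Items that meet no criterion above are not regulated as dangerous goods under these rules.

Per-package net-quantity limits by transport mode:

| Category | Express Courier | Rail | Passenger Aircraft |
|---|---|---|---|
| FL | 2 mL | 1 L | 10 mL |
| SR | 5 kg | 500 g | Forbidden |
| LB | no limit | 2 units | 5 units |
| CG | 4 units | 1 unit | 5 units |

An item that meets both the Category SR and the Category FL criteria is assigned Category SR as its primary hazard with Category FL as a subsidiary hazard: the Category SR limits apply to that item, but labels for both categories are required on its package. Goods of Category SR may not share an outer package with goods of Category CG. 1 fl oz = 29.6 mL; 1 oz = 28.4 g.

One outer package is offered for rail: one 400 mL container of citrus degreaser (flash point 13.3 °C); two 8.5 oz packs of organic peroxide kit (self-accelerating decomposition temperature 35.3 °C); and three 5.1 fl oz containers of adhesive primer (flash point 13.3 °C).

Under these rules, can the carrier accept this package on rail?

Yes

Flash point 13.3 °C meets the Category FL criterion (Flammable Liquid), so the citrus degreaser is Category FL.
Organic peroxide kit: self-accelerating decomposition temperature 35.3 °C < 50 °C → Category SR (Self-Reactive).
Flash point 13.3 °C meets the Category FL criterion (Flammable Liquid), so the adhesive primer is Category FL.
Category SR quantity: two 8.5 oz packs = 482.8 g.
482.8 g is within the rail limit of 500 g for Category SR.
Total Category FL: 400 mL + (three 5.1 fl oz containers = 452.88 mL) = 852.88 mL.
852.88 mL ≤ 1 L (rail limit, Category FL) — within limit.
The segregation rule (Category SR with Category CG) does not apply to Category SR with Category FL.
Every hazard category is within its rail limit and no segregation rule is violated.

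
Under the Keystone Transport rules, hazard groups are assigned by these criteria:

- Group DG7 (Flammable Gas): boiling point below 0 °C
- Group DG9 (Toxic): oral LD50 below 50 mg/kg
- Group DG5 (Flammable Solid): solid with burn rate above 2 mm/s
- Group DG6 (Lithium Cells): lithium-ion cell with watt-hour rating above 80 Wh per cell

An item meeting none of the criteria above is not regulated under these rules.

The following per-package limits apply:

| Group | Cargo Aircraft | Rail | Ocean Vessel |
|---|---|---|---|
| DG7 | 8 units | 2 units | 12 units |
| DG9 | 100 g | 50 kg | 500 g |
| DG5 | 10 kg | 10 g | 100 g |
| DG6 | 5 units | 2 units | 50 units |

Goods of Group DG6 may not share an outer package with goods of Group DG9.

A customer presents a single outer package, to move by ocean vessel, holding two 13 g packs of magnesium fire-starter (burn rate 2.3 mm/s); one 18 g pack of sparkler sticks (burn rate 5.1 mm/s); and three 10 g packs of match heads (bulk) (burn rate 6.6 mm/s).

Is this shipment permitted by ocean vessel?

The magnesium fire-starter has burn rate 2.3 mm/s, which is > 2 mm/s, so it is Group DG5 (Flammable Solid).
With burn rate 5.1 mm/s (> 2 mm/s), the sparkler sticks fall in Group DG5.
The match heads (bulk) have burn rate 6.6 mm/s, which is > 2 mm/s, so they are Group DG5 (Flammable Solid).
Total Group DG5: (two 13 g packs = 26 g) + 18 g + (three 10 g packs = 30 g) = 74 g.
That is within the Group DG5 ocean vessel limit of 100 g.

Yes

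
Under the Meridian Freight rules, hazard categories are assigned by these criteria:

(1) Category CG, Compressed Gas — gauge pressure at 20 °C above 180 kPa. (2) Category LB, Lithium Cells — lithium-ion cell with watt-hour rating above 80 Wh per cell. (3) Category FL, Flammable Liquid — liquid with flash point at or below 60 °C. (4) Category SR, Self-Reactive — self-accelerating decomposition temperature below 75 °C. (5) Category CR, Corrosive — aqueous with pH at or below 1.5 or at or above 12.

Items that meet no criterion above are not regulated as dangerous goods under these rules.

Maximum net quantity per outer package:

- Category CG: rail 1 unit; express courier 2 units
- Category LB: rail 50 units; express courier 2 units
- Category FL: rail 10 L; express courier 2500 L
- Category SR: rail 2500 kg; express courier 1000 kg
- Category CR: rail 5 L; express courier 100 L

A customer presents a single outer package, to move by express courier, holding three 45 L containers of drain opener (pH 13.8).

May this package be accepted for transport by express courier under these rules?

No

pH 13.8 meets the Category CR criterion (Corrosive), so the drain opener is Category CR.
Category CR quantity: three 45 L containers = 135 L.
135 L exceeds the express courier limit of 100 L for Category CR.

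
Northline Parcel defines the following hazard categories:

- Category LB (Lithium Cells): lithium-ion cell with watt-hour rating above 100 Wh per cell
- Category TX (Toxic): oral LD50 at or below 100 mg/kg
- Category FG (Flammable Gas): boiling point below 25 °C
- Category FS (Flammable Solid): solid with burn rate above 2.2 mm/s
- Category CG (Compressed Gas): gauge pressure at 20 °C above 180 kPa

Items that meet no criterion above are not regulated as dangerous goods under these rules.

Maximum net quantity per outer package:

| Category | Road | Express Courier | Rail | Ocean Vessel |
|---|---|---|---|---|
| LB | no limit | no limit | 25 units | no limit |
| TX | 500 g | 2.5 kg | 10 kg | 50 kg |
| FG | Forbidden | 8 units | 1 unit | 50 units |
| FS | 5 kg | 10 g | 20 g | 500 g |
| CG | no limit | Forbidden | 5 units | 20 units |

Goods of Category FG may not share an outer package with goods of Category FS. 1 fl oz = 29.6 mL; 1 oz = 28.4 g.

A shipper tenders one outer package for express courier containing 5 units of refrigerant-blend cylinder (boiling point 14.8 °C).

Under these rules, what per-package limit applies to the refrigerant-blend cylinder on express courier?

Boiling point 14.8 °C meets the Category FG criterion (Flammable Gas), so the refrigerant-blend cylinder is Category FG.
The express courier limit for Category FG is 8 units.

8 units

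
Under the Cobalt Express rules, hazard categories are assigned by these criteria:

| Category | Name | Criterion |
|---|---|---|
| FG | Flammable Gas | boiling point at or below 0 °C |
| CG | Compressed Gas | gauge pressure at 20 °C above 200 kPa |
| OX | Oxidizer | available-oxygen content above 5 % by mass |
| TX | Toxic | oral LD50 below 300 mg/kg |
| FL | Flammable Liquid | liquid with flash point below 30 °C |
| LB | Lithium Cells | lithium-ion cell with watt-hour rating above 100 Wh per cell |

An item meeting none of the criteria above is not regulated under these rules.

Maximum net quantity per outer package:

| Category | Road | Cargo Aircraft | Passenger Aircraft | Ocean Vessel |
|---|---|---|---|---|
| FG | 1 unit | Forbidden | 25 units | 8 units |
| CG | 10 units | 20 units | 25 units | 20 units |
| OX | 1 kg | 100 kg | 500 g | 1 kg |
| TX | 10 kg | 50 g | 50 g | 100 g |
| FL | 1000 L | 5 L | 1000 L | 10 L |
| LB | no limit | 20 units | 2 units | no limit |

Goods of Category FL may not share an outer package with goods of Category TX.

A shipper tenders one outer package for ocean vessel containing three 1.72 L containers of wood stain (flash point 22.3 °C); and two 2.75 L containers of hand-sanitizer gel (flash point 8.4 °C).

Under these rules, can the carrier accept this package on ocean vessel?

No

With flash point 22.3 °C (< 30 °C), the wood stain falls in Category FL.
Hand-sanitizer gel: flash point 8.4 °C < 30 °C → Category FL (Flammable Liquid).
Category FL net quantity: (three 1.72 L containers = 5.16 L) + (two 2.75 L containers = 5.5 L) = 10.66 L.
10.66 L > 10 L (ocean vessel limit, Category FL) — over the limit.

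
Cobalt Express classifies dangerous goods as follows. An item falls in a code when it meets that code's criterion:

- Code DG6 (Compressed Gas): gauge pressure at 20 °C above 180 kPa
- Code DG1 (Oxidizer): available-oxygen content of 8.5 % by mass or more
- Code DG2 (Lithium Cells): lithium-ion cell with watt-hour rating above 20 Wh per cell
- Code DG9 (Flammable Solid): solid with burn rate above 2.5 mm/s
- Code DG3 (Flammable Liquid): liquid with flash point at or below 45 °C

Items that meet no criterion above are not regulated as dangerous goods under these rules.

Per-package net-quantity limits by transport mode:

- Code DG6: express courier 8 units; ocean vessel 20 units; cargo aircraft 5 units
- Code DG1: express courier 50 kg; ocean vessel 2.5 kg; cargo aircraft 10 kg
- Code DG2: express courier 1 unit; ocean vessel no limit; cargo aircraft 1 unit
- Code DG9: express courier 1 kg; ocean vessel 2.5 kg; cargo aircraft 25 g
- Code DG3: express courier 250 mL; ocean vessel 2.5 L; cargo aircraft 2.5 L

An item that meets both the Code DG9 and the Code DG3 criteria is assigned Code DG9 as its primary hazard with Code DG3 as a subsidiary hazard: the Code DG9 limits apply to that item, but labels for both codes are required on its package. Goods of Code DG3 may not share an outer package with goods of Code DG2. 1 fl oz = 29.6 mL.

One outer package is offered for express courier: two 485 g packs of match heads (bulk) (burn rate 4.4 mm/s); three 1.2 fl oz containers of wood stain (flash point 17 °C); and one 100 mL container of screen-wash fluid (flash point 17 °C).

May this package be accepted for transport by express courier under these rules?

Yes

The match heads (bulk) have burn rate 4.4 mm/s, which is > 2.5 mm/s, so they are Code DG9 (Flammable Solid).
With flash point 17 °C (≤ 45 °C), the wood stain falls in Code DG3.
Screen-wash fluid: flash point 17 °C ≤ 45 °C → Code DG3 (Flammable Liquid).
Code DG3 net quantity: (three 1.2 fl oz containers = 106.56 mL) + 100 mL = 206.56 mL.
206.56 mL ≤ 250 mL (express courier limit, Code DG3) — within limit.
Code DG9 quantity: two 485 g packs = 970 g.
970 g ≤ 1 kg (express courier limit, Code DG9) — within limit.
The segregation rule (Code DG3 with Code DG2) does not apply to Code DG3 with Code DG9.
Every hazard code is within its express courier limit and no segregation rule is violated.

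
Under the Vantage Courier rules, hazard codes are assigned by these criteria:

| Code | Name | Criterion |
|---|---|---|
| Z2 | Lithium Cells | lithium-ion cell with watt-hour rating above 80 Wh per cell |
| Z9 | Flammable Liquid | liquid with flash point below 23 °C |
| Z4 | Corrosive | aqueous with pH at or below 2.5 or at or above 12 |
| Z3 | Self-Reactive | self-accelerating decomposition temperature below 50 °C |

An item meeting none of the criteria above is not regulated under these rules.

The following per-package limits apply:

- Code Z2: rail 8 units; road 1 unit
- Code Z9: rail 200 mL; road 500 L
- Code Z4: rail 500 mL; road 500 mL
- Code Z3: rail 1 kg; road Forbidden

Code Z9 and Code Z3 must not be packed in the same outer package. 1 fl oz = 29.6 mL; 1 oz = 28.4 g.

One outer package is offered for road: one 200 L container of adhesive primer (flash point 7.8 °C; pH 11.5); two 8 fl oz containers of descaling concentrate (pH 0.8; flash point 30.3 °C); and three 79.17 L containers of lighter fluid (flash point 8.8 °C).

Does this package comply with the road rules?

Yes

With flash point 7.8 °C (< 23 °C), the adhesive primer falls in Code Z9.
Descaling concentrate: pH 0.8 ≤ 2.5 → Code Z4 (Corrosive).
The lighter fluid has flash point 8.8 °C, which is < 23 °C, so it is Code Z9 (Flammable Liquid).
Total Code Z9: 200 L + (three 79.17 L containers = 237.51 L) = 437.51 L.
437.51 L ≤ 500 L (road limit, Code Z9) — within limit.
Code Z4 quantity: two 8 fl oz containers = 473.6 mL.
473.6 mL is within the road limit of 500 mL for Code Z4.
The segregation rule (Code Z9 with Code Z3) does not apply to Code Z9 with Code Z4.
Every hazard code is within its road limit and no segregation rule is violated.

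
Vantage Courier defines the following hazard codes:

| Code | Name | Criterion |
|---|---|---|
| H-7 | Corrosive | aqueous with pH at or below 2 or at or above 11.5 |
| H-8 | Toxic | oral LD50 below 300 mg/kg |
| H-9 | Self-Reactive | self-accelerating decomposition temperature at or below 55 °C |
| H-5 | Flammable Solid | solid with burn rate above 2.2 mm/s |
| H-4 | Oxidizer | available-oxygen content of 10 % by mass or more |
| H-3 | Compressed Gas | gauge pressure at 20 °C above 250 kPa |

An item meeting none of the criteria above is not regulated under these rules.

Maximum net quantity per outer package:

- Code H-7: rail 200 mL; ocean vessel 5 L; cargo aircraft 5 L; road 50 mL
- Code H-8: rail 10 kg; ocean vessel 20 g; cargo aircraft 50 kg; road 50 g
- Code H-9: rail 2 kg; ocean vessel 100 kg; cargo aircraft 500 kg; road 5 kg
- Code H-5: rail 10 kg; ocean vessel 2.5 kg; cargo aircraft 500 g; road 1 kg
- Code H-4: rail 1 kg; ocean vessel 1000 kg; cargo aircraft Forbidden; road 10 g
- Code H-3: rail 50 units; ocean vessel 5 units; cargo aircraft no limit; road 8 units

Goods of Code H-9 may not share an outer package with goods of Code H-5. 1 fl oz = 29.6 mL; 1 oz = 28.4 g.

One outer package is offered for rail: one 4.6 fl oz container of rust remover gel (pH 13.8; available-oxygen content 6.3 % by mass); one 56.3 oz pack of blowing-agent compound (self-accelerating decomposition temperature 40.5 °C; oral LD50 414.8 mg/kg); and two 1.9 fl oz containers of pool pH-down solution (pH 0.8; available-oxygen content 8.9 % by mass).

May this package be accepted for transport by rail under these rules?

Rust remover gel: pH 13.8 ≥ 11.5 → Code H-7 (Corrosive).
Self-accelerating decomposition temperature 40.5 °C meets the Code H-9 criterion (Self-Reactive), so the blowing-agent compound is Code H-9.
The pool pH-down solution has pH 0.8, which is ≤ 2, so it is Code H-7 (Corrosive).
Code H-7 net quantity: (one 4.6 fl oz container = 136.16 mL) + (two 1.9 fl oz containers = 112.48 mL) = 248.64 mL.
248.64 mL > 200 mL (rail limit, Code H-7) — over the limit.
Code H-9 quantity: one 56.3 oz pack = 1598.92 g.
1598.92 g ≤ 2 kg (rail limit, Code H-9) — within limit.
The segregation rule (Code H-9 with Code H-5) does not apply to Code H-7 with Code H-9.

No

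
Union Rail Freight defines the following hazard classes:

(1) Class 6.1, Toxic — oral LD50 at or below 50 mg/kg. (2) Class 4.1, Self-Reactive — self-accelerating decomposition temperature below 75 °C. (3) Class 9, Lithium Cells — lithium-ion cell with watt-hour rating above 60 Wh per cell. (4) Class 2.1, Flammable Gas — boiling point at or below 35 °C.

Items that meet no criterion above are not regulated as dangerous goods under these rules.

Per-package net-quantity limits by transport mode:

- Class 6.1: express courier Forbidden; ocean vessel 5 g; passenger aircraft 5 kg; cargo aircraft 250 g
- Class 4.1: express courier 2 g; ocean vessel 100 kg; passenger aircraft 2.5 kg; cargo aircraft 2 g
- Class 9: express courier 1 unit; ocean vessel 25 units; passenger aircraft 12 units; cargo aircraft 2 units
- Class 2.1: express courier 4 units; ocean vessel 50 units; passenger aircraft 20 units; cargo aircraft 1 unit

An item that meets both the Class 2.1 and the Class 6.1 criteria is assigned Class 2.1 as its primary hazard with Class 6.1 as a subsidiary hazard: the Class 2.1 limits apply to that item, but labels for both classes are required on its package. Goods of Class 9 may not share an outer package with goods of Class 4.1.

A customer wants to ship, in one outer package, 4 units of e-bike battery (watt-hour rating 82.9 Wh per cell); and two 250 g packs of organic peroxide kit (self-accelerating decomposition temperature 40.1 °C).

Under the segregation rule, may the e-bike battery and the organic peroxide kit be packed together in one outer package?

Watt-hour rating 82.9 Wh per cell meets the Class 9 criterion (Lithium Cells), so the e-bike battery is Class 9.
Self-accelerating decomposition temperature 40.1 °C meets the Class 4.1 criterion (Self-Reactive), so the organic peroxide kit is Class 4.1.
Class 9 and Class 4.1 may not share an outer package.

No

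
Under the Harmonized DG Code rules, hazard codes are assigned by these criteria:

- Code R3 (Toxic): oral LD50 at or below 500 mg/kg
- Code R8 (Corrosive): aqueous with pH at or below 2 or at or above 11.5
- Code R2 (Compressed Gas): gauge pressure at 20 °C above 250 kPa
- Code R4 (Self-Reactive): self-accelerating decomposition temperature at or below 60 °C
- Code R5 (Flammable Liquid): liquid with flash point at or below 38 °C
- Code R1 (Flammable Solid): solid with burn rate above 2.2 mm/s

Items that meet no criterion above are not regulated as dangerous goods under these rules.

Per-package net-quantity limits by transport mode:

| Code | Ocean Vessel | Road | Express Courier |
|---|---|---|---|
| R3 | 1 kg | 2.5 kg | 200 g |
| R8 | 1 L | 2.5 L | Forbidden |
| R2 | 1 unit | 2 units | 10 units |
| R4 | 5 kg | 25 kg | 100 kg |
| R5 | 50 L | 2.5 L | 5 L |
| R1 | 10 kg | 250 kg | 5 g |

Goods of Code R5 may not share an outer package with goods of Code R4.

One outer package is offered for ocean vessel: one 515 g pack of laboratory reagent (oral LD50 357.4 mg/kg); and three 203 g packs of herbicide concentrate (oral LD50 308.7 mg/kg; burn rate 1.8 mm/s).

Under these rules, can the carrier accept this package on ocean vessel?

Laboratory reagent: oral LD50 357.4 mg/kg ≤ 500 mg/kg → Code R3 (Toxic).
Herbicide concentrate: oral LD50 308.7 mg/kg ≤ 500 mg/kg → Code R3 (Toxic).
Code R3 net quantity: 515 g + (three 203 g packs = 609 g) = 1.124 kg.
1.124 kg exceeds the ocean vessel limit of 1 kg for Code R3.

No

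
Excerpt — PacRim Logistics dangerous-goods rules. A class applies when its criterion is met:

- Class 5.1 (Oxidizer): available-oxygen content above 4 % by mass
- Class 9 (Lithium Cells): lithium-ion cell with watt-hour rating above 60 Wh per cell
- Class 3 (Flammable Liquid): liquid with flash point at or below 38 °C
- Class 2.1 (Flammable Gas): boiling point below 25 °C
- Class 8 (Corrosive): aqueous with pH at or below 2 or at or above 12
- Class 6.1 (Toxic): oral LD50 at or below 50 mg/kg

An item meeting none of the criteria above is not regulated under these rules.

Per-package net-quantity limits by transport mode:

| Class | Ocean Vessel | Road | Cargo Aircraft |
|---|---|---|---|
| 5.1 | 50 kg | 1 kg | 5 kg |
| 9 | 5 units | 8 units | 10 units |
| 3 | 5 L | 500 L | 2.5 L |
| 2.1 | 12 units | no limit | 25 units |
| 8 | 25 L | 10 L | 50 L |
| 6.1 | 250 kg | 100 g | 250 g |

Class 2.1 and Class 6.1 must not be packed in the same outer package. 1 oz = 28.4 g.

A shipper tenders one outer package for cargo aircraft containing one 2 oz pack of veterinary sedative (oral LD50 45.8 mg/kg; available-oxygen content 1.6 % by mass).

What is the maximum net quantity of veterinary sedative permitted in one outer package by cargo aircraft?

250 g

With oral LD50 45.8 mg/kg (≤ 50 mg/kg), the veterinary sedative falls in Class 6.1.
The cargo aircraft limit for Class 6.1 is 250 g.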